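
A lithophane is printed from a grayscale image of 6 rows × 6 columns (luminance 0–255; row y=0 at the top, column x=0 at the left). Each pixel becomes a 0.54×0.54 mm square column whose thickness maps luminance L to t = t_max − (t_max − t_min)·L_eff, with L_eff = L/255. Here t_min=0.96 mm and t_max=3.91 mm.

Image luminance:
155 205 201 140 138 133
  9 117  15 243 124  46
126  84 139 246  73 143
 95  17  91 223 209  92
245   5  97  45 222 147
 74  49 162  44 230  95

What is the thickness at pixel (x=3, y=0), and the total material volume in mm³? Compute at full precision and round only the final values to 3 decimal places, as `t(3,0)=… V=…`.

t(3,0)=2.290 V=25.936

span = t_max - t_min = 3.91 - 0.96 = 2.950
L(3,0) = 140, L_eff = 140/255 = 0.549020
t(3,0) = 3.91 - 2.950·0.549020 = 2.290
Σt over all 6·6 pixels = 30241/340 ≈ 88.9441176
V = pitch²·Σt = 0.54²·30241/340 = 25.936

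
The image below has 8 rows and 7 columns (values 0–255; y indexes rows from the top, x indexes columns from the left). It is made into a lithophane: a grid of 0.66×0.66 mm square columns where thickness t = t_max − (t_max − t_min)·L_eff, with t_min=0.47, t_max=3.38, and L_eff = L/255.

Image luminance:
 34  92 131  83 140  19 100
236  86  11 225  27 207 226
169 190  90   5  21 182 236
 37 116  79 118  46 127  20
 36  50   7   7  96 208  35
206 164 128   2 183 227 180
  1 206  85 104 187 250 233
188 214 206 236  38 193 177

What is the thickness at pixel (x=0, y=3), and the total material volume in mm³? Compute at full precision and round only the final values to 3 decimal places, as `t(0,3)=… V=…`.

span = t_max - t_min = 3.38 - 0.47 = 2.910
L(0,3) = 37, L_eff = 37/255 = 0.145098
t(0,3) = 3.38 - 2.910·0.145098 = 2.958
Σt over all 8·7 pixels = 46979/425 ≈ 110.5388235
V = pitch²·Σt = 0.66²·46979/425 = 48.151

t(0,3)=2.958 V=48.151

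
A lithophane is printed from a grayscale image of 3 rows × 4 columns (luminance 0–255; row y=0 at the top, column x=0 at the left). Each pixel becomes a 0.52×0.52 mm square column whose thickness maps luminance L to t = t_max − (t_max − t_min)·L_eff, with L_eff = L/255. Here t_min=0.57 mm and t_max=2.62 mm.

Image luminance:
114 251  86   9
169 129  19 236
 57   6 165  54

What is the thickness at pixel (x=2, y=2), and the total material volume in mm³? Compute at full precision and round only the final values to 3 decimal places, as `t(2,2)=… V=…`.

t(2,2)=1.294 V=5.686

span = t_max - t_min = 2.62 - 0.57 = 2.050
L(2,2) = 165, L_eff = 165/255 = 0.647059
t(2,2) = 2.62 - 2.050·0.647059 = 1.294
Σt over all 3·4 pixels = 107249/5100 ≈ 21.0292157
V = pitch²·Σt = 0.52²·107249/5100 = 5.686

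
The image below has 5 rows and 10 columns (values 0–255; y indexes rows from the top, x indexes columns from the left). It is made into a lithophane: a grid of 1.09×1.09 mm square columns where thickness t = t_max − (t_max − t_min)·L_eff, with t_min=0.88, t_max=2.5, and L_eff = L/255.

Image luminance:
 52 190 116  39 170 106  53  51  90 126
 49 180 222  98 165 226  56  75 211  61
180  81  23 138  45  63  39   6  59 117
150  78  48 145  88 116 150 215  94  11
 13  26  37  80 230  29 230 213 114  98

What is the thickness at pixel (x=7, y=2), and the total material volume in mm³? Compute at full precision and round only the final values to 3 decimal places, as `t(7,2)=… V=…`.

t(7,2)=2.462 V=108.871

span = t_max - t_min = 2.5 - 0.88 = 1.620
L(7,2) = 6, L_eff = 6/255 = 0.023529
t(7,2) = 2.5 - 1.620·0.023529 = 2.462
Σt over all 5·10 pixels = 194723/2125 ≈ 91.6343529
V = pitch²·Σt = 1.09²·194723/2125 = 108.871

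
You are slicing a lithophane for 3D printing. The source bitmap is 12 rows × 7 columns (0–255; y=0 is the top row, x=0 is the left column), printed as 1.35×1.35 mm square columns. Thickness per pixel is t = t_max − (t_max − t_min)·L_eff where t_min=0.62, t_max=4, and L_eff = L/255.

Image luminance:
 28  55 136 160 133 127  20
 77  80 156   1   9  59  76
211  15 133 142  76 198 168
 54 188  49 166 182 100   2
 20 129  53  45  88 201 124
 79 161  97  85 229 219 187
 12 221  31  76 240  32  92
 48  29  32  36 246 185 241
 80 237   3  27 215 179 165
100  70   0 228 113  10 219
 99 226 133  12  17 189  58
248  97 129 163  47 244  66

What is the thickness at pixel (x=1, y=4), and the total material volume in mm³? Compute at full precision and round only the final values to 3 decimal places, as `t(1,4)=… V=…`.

span = t_max - t_min = 4 - 0.62 = 3.380
L(1,4) = 129, L_eff = 129/255 = 0.505882
t(1,4) = 4 - 3.380·0.505882 = 2.290
Σt over all 12·7 pixels = 2693203/12750 ≈ 211.2316078
V = pitch²·Σt = 1.35²·2693203/12750 = 384.970

t(1,4)=2.290 V=384.970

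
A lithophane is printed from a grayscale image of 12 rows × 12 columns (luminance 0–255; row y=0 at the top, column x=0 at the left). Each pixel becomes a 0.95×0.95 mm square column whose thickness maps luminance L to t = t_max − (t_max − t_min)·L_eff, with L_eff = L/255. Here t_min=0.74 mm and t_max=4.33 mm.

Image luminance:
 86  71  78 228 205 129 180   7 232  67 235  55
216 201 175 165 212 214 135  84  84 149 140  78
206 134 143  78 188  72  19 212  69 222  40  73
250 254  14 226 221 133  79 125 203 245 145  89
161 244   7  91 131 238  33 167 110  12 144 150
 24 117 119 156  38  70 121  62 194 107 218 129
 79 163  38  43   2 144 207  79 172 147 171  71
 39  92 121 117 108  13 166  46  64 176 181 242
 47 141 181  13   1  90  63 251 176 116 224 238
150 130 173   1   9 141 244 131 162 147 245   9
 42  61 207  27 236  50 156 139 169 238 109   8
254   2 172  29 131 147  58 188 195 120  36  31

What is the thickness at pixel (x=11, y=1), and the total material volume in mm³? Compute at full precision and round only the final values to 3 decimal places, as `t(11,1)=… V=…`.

t(11,1)=3.232 V=330.490

span = t_max - t_min = 4.33 - 0.74 = 3.590
L(11,1) = 78, L_eff = 78/255 = 0.305882
t(11,1) = 4.33 - 3.590·0.305882 = 3.232
Σt over all 12·12 pixels = 4668979/12750 ≈ 366.1944314
V = pitch²·Σt = 0.95²·4668979/12750 = 330.490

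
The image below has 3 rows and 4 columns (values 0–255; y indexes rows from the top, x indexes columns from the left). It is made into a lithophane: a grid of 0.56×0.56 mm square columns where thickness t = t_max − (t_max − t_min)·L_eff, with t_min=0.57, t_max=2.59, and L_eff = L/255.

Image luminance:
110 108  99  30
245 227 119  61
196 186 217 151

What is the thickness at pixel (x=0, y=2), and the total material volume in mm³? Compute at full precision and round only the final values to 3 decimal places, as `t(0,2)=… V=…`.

t(0,2)=1.037 V=5.402

span = t_max - t_min = 2.59 - 0.57 = 2.020
L(0,2) = 196, L_eff = 196/255 = 0.768627
t(0,2) = 2.59 - 2.020·0.768627 = 1.037
Σt over all 3·4 pixels = 73207/4250 ≈ 17.2251765
V = pitch²·Σt = 0.56²·73207/4250 = 5.402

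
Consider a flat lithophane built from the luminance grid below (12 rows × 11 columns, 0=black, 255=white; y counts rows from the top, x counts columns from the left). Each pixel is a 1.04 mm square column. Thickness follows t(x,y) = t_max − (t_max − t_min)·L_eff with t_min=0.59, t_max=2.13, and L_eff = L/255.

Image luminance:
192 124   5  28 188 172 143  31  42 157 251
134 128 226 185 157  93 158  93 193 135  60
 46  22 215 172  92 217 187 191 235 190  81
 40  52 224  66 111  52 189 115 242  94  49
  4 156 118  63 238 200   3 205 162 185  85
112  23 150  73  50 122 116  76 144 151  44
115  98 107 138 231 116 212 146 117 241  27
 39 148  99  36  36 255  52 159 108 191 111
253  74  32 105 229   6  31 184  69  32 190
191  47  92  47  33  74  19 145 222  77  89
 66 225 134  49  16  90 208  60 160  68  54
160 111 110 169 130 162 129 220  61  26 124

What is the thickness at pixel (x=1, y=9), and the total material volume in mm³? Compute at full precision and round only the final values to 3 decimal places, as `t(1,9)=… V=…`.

span = t_max - t_min = 2.13 - 0.59 = 1.540
L(1,9) = 47, L_eff = 47/255 = 0.184314
t(1,9) = 2.13 - 1.540·0.184314 = 1.846
Σt over all 12·11 pixels = 1183633/6375 ≈ 185.6679216
V = pitch²·Σt = 1.04²·1183633/6375 = 200.818

t(1,9)=1.846 V=200.818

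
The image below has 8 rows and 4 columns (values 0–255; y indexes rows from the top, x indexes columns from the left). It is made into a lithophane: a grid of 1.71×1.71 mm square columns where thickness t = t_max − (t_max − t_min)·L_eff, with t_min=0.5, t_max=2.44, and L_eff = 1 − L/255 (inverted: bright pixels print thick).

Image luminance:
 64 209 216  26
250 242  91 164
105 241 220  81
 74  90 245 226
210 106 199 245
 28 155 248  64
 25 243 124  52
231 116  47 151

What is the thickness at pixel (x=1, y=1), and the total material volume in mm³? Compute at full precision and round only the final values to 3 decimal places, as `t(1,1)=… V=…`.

span = t_max - t_min = 2.44 - 0.5 = 1.940
L(1,1) = 242, L_eff = 1 - 242/255 = 0.050980 (inverted)
t(1,1) = 2.44 - 1.940·0.050980 = 2.341
Σt over all 8·4 pixels = 111406/2125 ≈ 52.4263529
V = pitch²·Σt = 1.71²·111406/2125 = 153.300

t(1,1)=2.341 V=153.300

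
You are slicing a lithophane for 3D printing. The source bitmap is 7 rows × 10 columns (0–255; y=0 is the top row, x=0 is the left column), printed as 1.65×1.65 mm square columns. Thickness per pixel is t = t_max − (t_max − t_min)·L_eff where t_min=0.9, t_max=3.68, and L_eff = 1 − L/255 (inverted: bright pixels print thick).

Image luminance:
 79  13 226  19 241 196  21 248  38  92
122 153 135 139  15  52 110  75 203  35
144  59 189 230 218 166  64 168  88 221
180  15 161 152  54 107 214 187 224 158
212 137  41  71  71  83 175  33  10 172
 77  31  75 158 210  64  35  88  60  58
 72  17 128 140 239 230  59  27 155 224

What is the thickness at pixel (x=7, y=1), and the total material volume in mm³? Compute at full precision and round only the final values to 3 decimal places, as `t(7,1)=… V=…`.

t(7,1)=1.718 V=419.736

span = t_max - t_min = 3.68 - 0.9 = 2.780
L(7,1) = 75, L_eff = 1 - 75/255 = 0.705882 (inverted)
t(7,1) = 3.68 - 2.780·0.705882 = 1.718
Σt over all 7·10 pixels = 1965707/12750 ≈ 154.1730980
V = pitch²·Σt = 1.65²·1965707/12750 = 419.736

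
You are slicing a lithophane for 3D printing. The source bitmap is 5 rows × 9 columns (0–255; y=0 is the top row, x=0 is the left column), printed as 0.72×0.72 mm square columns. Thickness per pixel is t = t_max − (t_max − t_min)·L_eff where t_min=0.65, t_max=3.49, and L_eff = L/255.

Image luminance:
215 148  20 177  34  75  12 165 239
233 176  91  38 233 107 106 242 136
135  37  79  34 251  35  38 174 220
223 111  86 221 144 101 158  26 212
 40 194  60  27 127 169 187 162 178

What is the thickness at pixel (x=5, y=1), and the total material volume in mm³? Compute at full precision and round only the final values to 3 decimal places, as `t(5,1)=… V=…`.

t(5,1)=2.298 V=47.489

span = t_max - t_min = 3.49 - 0.65 = 2.840
L(5,1) = 107, L_eff = 107/255 = 0.419608
t(5,1) = 3.49 - 2.840·0.419608 = 2.298
Σt over all 5·9 pixels = 2335991/25500 ≈ 91.6074902
V = pitch²·Σt = 0.72²·2335991/25500 = 47.489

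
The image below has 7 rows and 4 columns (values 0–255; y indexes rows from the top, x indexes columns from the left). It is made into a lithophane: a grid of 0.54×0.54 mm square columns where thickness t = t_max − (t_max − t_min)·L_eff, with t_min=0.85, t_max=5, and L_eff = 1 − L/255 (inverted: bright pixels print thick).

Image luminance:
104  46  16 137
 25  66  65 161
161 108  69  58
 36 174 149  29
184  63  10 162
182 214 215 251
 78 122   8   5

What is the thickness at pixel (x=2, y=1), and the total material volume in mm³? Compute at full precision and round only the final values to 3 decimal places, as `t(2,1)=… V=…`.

t(2,1)=1.908 V=20.693

span = t_max - t_min = 5 - 0.85 = 4.150
L(2,1) = 65, L_eff = 1 - 65/255 = 0.745098 (inverted)
t(2,1) = 5 - 4.150·0.745098 = 1.908
Σt over all 7·4 pixels = 60319/850 ≈ 70.9635294
V = pitch²·Σt = 0.54²·60319/850 = 20.693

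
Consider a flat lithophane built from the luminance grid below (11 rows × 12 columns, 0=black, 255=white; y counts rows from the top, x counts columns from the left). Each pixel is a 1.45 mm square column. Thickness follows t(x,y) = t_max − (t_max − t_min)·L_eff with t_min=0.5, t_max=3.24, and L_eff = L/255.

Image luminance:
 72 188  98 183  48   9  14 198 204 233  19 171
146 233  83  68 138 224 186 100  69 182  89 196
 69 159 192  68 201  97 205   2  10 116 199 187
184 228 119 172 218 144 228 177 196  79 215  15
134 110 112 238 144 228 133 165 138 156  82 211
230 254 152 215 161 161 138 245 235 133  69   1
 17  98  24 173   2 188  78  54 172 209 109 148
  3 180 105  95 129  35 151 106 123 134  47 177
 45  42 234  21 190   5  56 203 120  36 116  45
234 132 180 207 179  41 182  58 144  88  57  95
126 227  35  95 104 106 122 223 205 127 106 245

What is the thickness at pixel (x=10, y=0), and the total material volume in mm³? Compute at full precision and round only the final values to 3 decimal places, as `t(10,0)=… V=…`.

span = t_max - t_min = 3.24 - 0.5 = 2.740
L(10,0) = 19, L_eff = 19/255 = 0.074510
t(10,0) = 3.24 - 2.740·0.074510 = 3.036
Σt over all 11·12 pixels = 1530176/6375 ≈ 240.0276078
V = pitch²·Σt = 1.45²·1530176/6375 = 504.658

t(10,0)=3.036 V=504.658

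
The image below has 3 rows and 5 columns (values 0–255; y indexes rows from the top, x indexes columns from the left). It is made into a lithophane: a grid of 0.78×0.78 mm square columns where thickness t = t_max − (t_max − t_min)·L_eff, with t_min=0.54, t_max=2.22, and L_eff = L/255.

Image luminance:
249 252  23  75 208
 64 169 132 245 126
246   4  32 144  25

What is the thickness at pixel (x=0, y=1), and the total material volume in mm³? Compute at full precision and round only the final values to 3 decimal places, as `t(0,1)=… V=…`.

span = t_max - t_min = 2.22 - 0.54 = 1.680
L(0,1) = 64, L_eff = 64/255 = 0.250980
t(0,1) = 2.22 - 1.680·0.250980 = 1.798
Σt over all 3·5 pixels = 85693/4250 ≈ 20.1630588
V = pitch²·Σt = 0.78²·85693/4250 = 12.267

t(0,1)=1.798 V=12.267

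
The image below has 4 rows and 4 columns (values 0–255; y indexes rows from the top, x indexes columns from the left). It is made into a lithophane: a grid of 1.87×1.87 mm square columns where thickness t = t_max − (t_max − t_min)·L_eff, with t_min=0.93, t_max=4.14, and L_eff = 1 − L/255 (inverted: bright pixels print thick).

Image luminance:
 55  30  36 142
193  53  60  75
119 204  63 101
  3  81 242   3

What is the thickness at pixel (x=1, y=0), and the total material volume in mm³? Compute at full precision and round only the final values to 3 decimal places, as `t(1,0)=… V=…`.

span = t_max - t_min = 4.14 - 0.93 = 3.210
L(1,0) = 30, L_eff = 1 - 30/255 = 0.882353 (inverted)
t(1,0) = 4.14 - 3.210·0.882353 = 1.308
Σt over all 4·4 pixels = 2827/85 ≈ 33.2588235
V = pitch²·Σt = 1.87²·2827/85 = 116.303

t(1,0)=1.308 V=116.303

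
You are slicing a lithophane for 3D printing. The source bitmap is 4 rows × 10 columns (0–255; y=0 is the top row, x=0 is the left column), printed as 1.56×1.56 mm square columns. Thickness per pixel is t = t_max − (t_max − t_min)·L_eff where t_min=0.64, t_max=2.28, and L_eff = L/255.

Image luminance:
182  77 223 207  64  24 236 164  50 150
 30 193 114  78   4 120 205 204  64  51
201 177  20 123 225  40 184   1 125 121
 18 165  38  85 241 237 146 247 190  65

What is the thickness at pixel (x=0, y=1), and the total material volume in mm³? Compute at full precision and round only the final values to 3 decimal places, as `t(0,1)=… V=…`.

span = t_max - t_min = 2.28 - 0.64 = 1.640
L(0,1) = 30, L_eff = 30/255 = 0.117647
t(0,1) = 2.28 - 1.640·0.117647 = 2.087
Σt over all 4·10 pixels = 372751/6375 ≈ 58.4707451
V = pitch²·Σt = 1.56²·372751/6375 = 142.294

t(0,1)=2.087 V=142.294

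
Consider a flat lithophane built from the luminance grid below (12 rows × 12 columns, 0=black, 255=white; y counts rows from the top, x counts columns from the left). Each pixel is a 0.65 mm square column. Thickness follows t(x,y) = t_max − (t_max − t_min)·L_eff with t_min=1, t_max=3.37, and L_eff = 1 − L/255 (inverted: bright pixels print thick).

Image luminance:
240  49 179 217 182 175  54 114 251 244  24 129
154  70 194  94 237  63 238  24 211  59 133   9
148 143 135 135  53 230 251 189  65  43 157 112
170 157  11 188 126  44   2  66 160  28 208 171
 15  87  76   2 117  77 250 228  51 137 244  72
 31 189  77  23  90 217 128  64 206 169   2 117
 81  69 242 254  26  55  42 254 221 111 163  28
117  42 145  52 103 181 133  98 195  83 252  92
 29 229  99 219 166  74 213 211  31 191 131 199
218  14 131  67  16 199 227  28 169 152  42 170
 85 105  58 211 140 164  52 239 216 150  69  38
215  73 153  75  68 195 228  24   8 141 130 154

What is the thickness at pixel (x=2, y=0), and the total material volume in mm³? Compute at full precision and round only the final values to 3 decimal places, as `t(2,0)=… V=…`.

t(2,0)=2.664 V=132.543

span = t_max - t_min = 3.37 - 1 = 2.370
L(2,0) = 179, L_eff = 1 - 179/255 = 0.298039 (inverted)
t(2,0) = 3.37 - 2.370·0.298039 = 2.664
Σt over all 12·12 pixels = 133327/425 ≈ 313.7105882
V = pitch²·Σt = 0.65²·133327/425 = 132.543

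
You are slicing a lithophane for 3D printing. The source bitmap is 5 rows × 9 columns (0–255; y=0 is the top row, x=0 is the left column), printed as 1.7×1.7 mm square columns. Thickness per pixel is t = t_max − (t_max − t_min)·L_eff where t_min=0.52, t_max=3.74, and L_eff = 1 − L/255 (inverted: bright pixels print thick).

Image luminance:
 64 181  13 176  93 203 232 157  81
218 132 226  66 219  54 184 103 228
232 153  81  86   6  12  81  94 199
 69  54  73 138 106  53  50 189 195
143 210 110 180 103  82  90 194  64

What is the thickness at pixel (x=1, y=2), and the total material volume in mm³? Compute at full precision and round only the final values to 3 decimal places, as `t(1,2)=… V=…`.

span = t_max - t_min = 3.74 - 0.52 = 3.220
L(1,2) = 153, L_eff = 1 - 153/255 = 0.400000 (inverted)
t(1,2) = 3.74 - 3.220·0.400000 = 2.452
Σt over all 5·9 pixels = 1212347/12750 ≈ 95.0860392
V = pitch²·Σt = 1.7²·1212347/12750 = 274.799

t(1,2)=2.452 V=274.799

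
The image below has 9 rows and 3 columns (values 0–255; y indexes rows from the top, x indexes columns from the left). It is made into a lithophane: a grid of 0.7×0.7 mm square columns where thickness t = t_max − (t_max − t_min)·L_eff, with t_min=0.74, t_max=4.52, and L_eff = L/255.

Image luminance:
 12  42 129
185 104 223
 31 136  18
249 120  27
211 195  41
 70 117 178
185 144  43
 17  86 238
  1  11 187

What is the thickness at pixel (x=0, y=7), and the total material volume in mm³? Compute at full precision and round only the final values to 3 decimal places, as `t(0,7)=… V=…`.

t(0,7)=4.268 V=38.009

span = t_max - t_min = 4.52 - 0.74 = 3.780
L(0,7) = 17, L_eff = 17/255 = 0.066667
t(0,7) = 4.52 - 3.780·0.066667 = 4.268
Σt over all 9·3 pixels = 32967/425 ≈ 77.5694118
V = pitch²·Σt = 0.7²·32967/425 = 38.009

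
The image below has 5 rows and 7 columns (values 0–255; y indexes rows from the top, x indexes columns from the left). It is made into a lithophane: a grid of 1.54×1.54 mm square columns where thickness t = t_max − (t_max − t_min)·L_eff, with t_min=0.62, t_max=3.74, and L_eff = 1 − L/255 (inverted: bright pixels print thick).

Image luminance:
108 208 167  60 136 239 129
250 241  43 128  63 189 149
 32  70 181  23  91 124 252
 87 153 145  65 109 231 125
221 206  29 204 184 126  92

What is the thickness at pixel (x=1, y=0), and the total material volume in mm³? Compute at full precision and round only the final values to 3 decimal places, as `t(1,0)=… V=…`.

t(1,0)=3.165 V=192.487

span = t_max - t_min = 3.74 - 0.62 = 3.120
L(1,0) = 208, L_eff = 1 - 208/255 = 0.184314 (inverted)
t(1,0) = 3.74 - 3.120·0.184314 = 3.165
Σt over all 5·7 pixels = 68989/850 ≈ 81.1635294
V = pitch²·Σt = 1.54²·68989/850 = 192.487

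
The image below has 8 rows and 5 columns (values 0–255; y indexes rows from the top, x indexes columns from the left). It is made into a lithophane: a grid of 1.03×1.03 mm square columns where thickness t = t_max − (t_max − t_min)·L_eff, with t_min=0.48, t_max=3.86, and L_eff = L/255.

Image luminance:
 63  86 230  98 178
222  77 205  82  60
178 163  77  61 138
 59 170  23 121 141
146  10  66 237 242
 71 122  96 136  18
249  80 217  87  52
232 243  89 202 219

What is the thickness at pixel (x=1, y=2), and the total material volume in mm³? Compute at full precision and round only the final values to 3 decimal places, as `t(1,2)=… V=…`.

span = t_max - t_min = 3.86 - 0.48 = 3.380
L(1,2) = 163, L_eff = 163/255 = 0.639216
t(1,2) = 3.86 - 3.380·0.639216 = 1.699
Σt over all 8·5 pixels = 541013/6375 ≈ 84.8647843
V = pitch²·Σt = 1.03²·541013/6375 = 90.033

t(1,2)=1.699 V=90.033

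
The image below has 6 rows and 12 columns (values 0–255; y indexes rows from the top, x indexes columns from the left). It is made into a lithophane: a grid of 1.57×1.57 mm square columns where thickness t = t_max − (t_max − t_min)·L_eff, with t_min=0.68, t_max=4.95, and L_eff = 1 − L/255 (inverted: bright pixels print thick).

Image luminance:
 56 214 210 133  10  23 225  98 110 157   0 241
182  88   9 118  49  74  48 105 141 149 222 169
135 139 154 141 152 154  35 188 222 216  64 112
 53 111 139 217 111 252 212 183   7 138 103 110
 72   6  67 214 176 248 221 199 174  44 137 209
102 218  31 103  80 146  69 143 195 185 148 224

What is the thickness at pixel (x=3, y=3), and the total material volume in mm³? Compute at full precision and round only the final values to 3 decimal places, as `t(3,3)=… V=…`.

span = t_max - t_min = 4.95 - 0.68 = 4.270
L(3,3) = 217, L_eff = 1 - 217/255 = 0.149020 (inverted)
t(3,3) = 4.95 - 4.270·0.149020 = 4.314
Σt over all 6·12 pixels = 534341/2550 ≈ 209.5454902
V = pitch²·Σt = 1.57²·534341/2550 = 516.509

t(3,3)=4.314 V=516.509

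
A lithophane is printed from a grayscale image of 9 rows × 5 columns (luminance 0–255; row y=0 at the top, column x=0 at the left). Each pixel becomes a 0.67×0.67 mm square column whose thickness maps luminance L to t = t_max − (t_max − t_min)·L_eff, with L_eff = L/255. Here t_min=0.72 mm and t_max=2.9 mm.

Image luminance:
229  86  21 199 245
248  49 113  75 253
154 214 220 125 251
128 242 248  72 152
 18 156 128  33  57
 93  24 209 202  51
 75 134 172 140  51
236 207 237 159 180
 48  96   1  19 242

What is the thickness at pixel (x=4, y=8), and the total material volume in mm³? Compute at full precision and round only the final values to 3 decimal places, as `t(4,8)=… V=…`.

span = t_max - t_min = 2.9 - 0.72 = 2.180
L(4,8) = 242, L_eff = 242/255 = 0.949020
t(4,8) = 2.9 - 2.180·0.949020 = 0.831
Σt over all 9·5 pixels = 978047/12750 ≈ 76.7095686
V = pitch²·Σt = 0.67²·978047/12750 = 34.435

t(4,8)=0.831 V=34.435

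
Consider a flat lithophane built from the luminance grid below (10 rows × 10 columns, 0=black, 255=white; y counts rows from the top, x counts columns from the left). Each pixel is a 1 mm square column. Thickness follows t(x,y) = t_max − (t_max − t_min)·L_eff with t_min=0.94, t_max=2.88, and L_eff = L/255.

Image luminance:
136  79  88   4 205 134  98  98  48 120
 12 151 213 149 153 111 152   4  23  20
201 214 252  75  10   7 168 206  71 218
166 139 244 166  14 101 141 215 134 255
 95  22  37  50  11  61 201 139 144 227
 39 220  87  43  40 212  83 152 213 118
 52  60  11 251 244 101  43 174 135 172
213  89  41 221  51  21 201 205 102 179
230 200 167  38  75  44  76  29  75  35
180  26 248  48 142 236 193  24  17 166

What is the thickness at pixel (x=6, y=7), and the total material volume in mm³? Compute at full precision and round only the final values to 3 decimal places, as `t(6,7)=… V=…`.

span = t_max - t_min = 2.88 - 0.94 = 1.940
L(6,7) = 201, L_eff = 201/255 = 0.788235
t(6,7) = 2.88 - 1.940·0.788235 = 1.351
Σt over all 10·10 pixels = 1253806/6375 ≈ 196.6754510
V = pitch²·Σt = 1²·1253806/6375 = 196.675

t(6,7)=1.351 V=196.675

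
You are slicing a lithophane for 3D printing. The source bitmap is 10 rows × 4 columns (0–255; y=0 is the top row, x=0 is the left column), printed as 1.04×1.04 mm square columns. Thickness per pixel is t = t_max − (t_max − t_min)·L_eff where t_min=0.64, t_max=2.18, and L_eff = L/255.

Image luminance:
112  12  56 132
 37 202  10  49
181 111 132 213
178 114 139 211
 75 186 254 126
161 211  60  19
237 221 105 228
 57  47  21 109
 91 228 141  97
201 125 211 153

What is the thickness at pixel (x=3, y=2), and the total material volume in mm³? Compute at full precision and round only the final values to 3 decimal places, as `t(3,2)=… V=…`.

span = t_max - t_min = 2.18 - 0.64 = 1.540
L(3,2) = 213, L_eff = 213/255 = 0.835294
t(3,2) = 2.18 - 1.540·0.835294 = 0.894
Σt over all 10·4 pixels = 55.476
V = pitch²·Σt = 1.04²·55.476 = 60.003

t(3,2)=0.894 V=60.003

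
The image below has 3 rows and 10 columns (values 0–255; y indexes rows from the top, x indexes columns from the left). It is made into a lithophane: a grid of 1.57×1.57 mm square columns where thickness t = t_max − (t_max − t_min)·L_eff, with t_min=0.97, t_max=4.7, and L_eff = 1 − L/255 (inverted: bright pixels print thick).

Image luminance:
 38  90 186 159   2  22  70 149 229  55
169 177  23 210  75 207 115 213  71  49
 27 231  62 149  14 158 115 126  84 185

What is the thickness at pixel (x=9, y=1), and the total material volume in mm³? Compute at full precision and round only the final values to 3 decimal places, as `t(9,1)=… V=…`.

t(9,1)=1.687 V=196.480

span = t_max - t_min = 4.7 - 0.97 = 3.730
L(9,1) = 49, L_eff = 1 - 49/255 = 0.807843 (inverted)
t(9,1) = 4.7 - 3.730·0.807843 = 1.687
Σt over all 3·10 pixels = 203263/2550 ≈ 79.7109804
V = pitch²·Σt = 1.57²·203263/2550 = 196.480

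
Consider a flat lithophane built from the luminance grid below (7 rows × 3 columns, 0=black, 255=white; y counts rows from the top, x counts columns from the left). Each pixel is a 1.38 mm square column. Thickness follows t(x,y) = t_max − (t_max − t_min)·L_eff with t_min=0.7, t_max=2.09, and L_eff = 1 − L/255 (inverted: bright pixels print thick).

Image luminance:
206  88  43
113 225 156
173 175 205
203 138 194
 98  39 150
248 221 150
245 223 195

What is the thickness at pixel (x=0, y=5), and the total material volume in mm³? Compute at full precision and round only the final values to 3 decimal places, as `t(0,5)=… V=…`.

span = t_max - t_min = 2.09 - 0.7 = 1.390
L(0,5) = 248, L_eff = 1 - 248/255 = 0.027451 (inverted)
t(0,5) = 2.09 - 1.390·0.027451 = 2.052
Σt over all 7·3 pixels = 429841/12750 ≈ 33.7130196
V = pitch²·Σt = 1.38²·429841/12750 = 64.203

t(0,5)=2.052 V=64.203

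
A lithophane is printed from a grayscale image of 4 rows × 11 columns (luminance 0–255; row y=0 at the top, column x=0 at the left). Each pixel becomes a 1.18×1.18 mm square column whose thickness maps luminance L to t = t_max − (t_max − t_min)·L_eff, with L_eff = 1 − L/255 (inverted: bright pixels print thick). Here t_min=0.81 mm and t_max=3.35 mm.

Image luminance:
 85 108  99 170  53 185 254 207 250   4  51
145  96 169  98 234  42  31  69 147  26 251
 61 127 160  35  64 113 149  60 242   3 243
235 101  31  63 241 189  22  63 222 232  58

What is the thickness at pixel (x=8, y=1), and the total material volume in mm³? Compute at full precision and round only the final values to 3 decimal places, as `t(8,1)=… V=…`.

span = t_max - t_min = 3.35 - 0.81 = 2.540
L(8,1) = 147, L_eff = 1 - 147/255 = 0.423529 (inverted)
t(8,1) = 3.35 - 2.540·0.423529 = 2.274
Σt over all 4·11 pixels = 575693/6375 ≈ 90.3047843
V = pitch²·Σt = 1.18²·575693/6375 = 125.740

t(8,1)=2.274 V=125.740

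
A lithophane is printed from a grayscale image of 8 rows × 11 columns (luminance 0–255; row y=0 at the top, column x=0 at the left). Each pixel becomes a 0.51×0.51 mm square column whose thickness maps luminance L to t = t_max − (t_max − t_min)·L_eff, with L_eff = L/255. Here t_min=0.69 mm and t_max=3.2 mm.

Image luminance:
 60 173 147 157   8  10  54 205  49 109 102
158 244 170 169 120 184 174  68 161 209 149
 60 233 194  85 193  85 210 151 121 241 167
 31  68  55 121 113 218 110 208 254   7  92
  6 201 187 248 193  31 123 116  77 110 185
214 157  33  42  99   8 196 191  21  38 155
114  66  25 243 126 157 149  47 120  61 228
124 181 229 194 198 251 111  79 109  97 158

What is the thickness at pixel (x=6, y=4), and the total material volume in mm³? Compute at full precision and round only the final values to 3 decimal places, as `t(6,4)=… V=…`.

t(6,4)=1.989 V=43.559

span = t_max - t_min = 3.2 - 0.69 = 2.510
L(6,4) = 123, L_eff = 123/255 = 0.482353
t(6,4) = 3.2 - 2.510·0.482353 = 1.989
Σt over all 8·11 pixels = 284697/1700 ≈ 167.4688235
V = pitch²·Σt = 0.51²·284697/1700 = 43.559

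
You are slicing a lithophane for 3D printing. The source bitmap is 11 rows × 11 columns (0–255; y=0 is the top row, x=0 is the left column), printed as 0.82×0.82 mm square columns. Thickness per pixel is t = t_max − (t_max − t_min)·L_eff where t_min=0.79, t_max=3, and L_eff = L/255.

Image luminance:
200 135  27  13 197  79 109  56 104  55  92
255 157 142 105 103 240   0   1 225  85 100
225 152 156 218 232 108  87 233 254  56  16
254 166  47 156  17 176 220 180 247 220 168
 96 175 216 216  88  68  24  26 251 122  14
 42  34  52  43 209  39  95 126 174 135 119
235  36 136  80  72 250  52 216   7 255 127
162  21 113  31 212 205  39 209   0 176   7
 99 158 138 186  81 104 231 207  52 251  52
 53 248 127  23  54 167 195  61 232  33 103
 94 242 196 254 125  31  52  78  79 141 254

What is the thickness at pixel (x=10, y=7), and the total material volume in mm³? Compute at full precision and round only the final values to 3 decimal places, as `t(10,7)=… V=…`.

span = t_max - t_min = 3 - 0.79 = 2.210
L(10,7) = 7, L_eff = 7/255 = 0.027451
t(10,7) = 3 - 2.210·0.027451 = 2.939
Σt over all 11·11 pixels = 228.892
V = pitch²·Σt = 0.82²·228.892 = 153.907

t(10,7)=2.939 V=153.907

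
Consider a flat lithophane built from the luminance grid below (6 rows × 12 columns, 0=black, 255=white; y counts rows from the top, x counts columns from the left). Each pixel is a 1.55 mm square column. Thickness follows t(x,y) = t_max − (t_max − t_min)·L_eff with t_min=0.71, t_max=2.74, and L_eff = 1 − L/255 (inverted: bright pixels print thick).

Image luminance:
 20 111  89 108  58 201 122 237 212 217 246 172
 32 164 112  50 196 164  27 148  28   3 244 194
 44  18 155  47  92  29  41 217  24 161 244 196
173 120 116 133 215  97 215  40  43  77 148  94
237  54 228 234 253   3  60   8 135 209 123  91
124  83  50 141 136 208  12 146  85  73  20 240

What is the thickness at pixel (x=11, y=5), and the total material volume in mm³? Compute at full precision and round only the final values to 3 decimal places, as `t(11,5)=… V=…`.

span = t_max - t_min = 2.74 - 0.71 = 2.030
L(11,5) = 240, L_eff = 1 - 240/255 = 0.058824 (inverted)
t(11,5) = 2.74 - 2.030·0.058824 = 2.621
Σt over all 6·12 pixels = 1033167/8500 ≈ 121.5490588
V = pitch²·Σt = 1.55²·1033167/8500 = 292.022

t(11,5)=2.621 V=292.022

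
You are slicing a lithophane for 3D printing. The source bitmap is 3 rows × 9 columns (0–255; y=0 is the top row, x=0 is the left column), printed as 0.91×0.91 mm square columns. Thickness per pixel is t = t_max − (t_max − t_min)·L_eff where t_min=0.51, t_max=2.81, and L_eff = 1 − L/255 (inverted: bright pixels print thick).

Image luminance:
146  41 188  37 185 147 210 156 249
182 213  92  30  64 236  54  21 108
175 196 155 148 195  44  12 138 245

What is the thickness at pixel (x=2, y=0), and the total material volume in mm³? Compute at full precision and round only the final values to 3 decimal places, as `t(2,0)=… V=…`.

span = t_max - t_min = 2.81 - 0.51 = 2.300
L(2,0) = 188, L_eff = 1 - 188/255 = 0.262745 (inverted)
t(2,0) = 2.81 - 2.300·0.262745 = 2.206
Σt over all 3·9 pixels = 238909/5100 ≈ 46.8449020
V = pitch²·Σt = 0.91²·238909/5100 = 38.792

t(2,0)=2.206 V=38.792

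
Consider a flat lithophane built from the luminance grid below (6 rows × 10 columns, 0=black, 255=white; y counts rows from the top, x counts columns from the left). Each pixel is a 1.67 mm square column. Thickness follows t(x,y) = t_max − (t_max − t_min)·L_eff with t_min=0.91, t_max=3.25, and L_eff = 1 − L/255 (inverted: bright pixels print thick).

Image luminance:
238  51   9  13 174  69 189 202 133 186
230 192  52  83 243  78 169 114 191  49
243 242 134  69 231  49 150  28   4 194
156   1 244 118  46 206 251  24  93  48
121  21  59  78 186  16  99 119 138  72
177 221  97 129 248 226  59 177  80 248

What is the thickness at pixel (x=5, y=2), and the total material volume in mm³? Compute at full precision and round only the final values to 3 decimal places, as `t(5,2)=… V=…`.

t(5,2)=1.360 V=351.049

span = t_max - t_min = 3.25 - 0.91 = 2.340
L(5,2) = 49, L_eff = 1 - 49/255 = 0.807843 (inverted)
t(5,2) = 3.25 - 2.340·0.807843 = 1.360
Σt over all 6·10 pixels = 534963/4250 ≈ 125.8736471
V = pitch²·Σt = 1.67²·534963/4250 = 351.049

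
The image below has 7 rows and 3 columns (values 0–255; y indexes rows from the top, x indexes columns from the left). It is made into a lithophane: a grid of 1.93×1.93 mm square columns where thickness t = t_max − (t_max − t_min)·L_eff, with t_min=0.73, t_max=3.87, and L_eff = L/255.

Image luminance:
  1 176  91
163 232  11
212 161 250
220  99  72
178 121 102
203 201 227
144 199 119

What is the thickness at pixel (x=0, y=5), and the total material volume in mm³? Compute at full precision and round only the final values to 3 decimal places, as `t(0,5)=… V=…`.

t(0,5)=1.370 V=156.773

span = t_max - t_min = 3.87 - 0.73 = 3.140
L(0,5) = 203, L_eff = 203/255 = 0.796078
t(0,5) = 3.87 - 3.140·0.796078 = 1.370
Σt over all 7·3 pixels = 1073237/25500 ≈ 42.0877255
V = pitch²·Σt = 1.93²·1073237/25500 = 156.773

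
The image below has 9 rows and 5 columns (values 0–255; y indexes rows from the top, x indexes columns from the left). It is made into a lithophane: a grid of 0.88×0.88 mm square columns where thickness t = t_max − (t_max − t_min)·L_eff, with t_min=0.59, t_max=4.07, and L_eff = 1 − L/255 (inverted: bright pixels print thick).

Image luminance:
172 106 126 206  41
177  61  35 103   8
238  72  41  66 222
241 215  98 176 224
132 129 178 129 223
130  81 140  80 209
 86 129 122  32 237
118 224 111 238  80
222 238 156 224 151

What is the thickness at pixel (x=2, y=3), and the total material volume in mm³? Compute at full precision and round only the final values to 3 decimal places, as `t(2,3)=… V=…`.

t(2,3)=1.927 V=88.483

span = t_max - t_min = 4.07 - 0.59 = 3.480
L(2,3) = 98, L_eff = 1 - 98/255 = 0.615686 (inverted)
t(2,3) = 4.07 - 3.480·0.615686 = 1.927
Σt over all 9·5 pixels = 971207/8500 ≈ 114.2596471
V = pitch²·Σt = 0.88²·971207/8500 = 88.483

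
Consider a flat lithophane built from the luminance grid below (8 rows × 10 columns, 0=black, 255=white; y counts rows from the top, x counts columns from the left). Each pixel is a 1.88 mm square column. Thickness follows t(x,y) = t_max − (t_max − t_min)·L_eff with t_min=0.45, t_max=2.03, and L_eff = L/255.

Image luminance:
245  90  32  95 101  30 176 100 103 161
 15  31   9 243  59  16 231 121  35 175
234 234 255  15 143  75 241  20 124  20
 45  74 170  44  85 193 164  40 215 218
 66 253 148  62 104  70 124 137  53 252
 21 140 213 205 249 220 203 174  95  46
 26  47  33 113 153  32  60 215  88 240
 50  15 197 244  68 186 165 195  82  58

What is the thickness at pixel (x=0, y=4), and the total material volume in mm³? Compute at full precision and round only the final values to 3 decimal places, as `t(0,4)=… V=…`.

t(0,4)=1.621 V=359.832

span = t_max - t_min = 2.03 - 0.45 = 1.580
L(0,4) = 66, L_eff = 66/255 = 0.258824
t(0,4) = 2.03 - 1.580·0.258824 = 1.621
Σt over all 8·10 pixels = 1298059/12750 ≈ 101.8085490
V = pitch²·Σt = 1.88²·1298059/12750 = 359.832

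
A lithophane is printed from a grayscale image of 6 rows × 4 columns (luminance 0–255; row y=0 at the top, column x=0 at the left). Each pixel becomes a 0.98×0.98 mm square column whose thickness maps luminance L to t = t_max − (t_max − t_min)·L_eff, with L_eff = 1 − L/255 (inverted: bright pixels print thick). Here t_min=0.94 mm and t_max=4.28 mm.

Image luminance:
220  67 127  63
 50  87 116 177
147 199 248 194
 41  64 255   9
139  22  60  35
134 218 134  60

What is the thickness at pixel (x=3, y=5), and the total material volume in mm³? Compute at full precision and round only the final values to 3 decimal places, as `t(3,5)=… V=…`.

span = t_max - t_min = 4.28 - 0.94 = 3.340
L(3,5) = 60, L_eff = 1 - 60/255 = 0.764706 (inverted)
t(3,5) = 4.28 - 3.340·0.764706 = 1.726
Σt over all 6·4 pixels = 383131/6375 ≈ 60.0989804
V = pitch²·Σt = 0.98²·383131/6375 = 57.719

t(3,5)=1.726 V=57.719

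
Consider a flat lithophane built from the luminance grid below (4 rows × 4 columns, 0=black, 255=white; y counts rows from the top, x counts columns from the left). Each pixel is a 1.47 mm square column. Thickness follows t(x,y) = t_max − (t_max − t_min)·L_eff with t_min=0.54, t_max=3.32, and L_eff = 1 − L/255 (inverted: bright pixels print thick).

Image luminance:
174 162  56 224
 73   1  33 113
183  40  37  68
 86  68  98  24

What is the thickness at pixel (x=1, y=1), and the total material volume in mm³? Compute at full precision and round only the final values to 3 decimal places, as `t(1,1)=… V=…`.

t(1,1)=0.551 V=52.594

span = t_max - t_min = 3.32 - 0.54 = 2.780
L(1,1) = 1, L_eff = 1 - 1/255 = 0.996078 (inverted)
t(1,1) = 3.32 - 2.780·0.996078 = 0.551
Σt over all 4·4 pixels = 10344/425 ≈ 24.3388235
V = pitch²·Σt = 1.47²·10344/425 = 52.594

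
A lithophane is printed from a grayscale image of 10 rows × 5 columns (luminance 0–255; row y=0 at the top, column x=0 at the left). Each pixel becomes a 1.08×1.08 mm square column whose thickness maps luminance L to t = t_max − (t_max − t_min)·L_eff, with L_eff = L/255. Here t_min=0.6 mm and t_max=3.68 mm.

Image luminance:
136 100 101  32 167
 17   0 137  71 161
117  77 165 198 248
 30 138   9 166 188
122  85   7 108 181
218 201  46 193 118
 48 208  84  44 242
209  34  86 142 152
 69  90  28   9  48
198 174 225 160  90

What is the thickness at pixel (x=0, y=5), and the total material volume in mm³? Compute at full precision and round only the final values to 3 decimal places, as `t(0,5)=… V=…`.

t(0,5)=1.047 V=131.821

span = t_max - t_min = 3.68 - 0.6 = 3.080
L(0,5) = 218, L_eff = 218/255 = 0.854902
t(0,5) = 3.68 - 3.080·0.854902 = 1.047
Σt over all 10·5 pixels = 240157/2125 ≈ 113.0150588
V = pitch²·Σt = 1.08²·240157/2125 = 131.821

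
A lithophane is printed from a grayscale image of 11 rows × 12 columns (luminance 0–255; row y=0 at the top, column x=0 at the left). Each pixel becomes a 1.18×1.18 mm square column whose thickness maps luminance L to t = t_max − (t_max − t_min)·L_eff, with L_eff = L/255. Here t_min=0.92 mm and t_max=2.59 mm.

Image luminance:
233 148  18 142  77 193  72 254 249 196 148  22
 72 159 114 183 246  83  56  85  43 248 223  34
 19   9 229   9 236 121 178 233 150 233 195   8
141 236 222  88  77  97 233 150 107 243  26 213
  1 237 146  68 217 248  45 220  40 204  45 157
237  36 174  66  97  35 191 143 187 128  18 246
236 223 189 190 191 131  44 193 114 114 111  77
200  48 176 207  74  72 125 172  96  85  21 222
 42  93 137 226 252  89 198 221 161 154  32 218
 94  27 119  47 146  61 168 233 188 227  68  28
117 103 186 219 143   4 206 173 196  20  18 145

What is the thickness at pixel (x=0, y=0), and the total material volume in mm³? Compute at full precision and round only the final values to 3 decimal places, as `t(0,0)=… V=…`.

span = t_max - t_min = 2.59 - 0.92 = 1.670
L(0,0) = 233, L_eff = 233/255 = 0.913725
t(0,0) = 2.59 - 1.670·0.913725 = 1.064
Σt over all 11·12 pixels = 5710771/25500 ≈ 223.9518039
V = pitch²·Σt = 1.18²·5710771/25500 = 311.830

t(0,0)=1.064 V=311.830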